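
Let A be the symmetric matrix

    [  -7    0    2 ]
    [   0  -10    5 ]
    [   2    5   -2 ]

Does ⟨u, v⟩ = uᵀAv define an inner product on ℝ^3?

no

An LDLᵀ factorisation of A has diagonal entries -7, -10, 15/14.
So there are 1 positive, 2 negative pivots.
Hence Q is indefinite.
⟨·,·⟩ is an inner product exactly when A is positive definite.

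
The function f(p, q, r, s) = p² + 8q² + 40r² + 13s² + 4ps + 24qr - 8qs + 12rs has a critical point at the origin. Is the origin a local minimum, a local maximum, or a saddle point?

The Hessian at the origin is H = [[2, 0, 0, 4], [0, 16, 24, -8], [0, 24, 80, 12], [4, -8, 12, 26]].
Applying the same elementary operations to the rows and columns of H produces a congruent diagonal matrix with entries 2, 16, 44, 10/11.
Counting signs: 4 positive.
H is positive definite, so the origin is a strict local minimum.

local minimum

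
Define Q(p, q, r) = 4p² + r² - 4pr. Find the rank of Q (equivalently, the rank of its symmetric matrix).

The symmetric matrix is A = [[4, 0, -2], [0, 0, 0], [-2, 0, 1]].
Congruent diagonalization of A (simultaneous row and column reduction) yields pivots 4, 0, 0.
That gives 1 positive, 2 zero pivots.
The rank is the number of nonzero pivots: 1.

1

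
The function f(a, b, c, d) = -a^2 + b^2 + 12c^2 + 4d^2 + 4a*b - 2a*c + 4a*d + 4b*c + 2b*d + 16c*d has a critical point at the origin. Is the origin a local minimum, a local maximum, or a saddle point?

The Hessian at the origin is H = [[-2, 4, -2, 4], [4, 2, 4, 2], [-2, 4, 24, 16], [4, 2, 16, 8]].
Row-reducing H symmetrically gives the diagonal entries -2, 10, 26, 6/13.
Counting signs: 3 positive, 1 negative.
H is indefinite, so the origin is a saddle point.

saddle point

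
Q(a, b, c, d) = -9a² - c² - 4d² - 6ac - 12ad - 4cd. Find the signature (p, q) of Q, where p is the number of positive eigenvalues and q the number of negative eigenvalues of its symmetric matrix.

(0, 1)

Write A = [[-9, 0, -3, -6], [0, 0, 0, 0], [-3, 0, -1, -2], [-6, 0, -2, -4]].
Applying the same elementary operations to the rows and columns of A produces a congruent diagonal matrix with entries -9, 0, 0, 0.
That gives 1 negative, 3 zero pivots.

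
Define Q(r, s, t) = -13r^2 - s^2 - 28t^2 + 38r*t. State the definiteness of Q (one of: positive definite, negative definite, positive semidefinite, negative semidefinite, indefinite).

negative definite

The symmetric matrix of Q is A = [[-13, 0, 19], [0, -1, 0], [19, 0, -28]].
Leading principal minors: Δ_1 = -13, Δ_2 = 13, Δ_3 = -3.
The signs alternate starting with Δ_1 < 0, so by Sylvester's criterion Q is negative definite.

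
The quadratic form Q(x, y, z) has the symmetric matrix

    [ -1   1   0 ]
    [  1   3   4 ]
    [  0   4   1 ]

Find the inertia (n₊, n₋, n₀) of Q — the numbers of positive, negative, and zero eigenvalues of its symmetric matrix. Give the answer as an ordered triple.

An LDLᵀ factorisation of A has diagonal entries -1, 4, -3.
Counting signs: 1 positive, 2 negative.

(1, 2, 0)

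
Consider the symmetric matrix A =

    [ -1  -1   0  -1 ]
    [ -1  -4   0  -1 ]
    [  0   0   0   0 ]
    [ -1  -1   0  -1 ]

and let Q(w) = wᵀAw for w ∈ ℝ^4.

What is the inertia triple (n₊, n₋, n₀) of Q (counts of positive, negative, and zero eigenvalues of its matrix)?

Row-reducing A symmetrically gives the diagonal entries -1, -3, 0, 0.
So there are 2 negative, 2 zero pivots.

(0, 2, 2)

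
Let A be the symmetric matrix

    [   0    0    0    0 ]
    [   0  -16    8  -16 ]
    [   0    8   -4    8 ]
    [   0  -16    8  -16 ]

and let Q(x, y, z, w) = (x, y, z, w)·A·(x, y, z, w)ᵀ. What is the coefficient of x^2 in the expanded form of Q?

The coefficient of x^2 is the diagonal entry A[1,1] = 0.

0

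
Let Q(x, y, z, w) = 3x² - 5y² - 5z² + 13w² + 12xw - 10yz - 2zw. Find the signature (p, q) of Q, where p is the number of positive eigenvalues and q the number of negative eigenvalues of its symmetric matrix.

The symmetric matrix is A = [[3, 0, 0, 6], [0, -5, -5, 0], [0, -5, -5, -1], [6, 0, -1, 13]].
By Sylvester's law of inertia any congruent diagonalization of A has 2 positive, 2 negative and 0 zero entries.

(2, 2)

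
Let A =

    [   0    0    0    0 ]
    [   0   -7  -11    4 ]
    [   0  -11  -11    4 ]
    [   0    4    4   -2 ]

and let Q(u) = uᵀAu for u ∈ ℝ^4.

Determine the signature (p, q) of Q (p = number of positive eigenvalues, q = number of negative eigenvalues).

(1, 2)

Applying the same elementary operations to the rows and columns of A produces a congruent diagonal matrix with entries 0, -7, 44/7, -6/11.
So there are 1 positive, 2 negative, 1 zero pivots.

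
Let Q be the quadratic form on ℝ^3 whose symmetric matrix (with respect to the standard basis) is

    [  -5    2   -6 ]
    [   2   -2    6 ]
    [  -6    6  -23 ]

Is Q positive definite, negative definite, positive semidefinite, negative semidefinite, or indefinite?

negative definite

Leading principal minors: Δ_1 = -5, Δ_2 = 6, Δ_3 = -30.
The signs alternate starting with Δ_1 < 0, so by Sylvester's criterion Q is negative definite.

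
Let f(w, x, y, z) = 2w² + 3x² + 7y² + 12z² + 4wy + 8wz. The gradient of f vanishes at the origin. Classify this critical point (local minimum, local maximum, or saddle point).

local minimum

The Hessian at the origin is H = [[4, 0, 4, 8], [0, 6, 0, 0], [4, 0, 14, 0], [8, 0, 0, 24]].
An LDLᵀ factorisation of H has diagonal entries 4, 6, 10, 8/5.
So there are 4 positive pivots.
H is positive definite, so the origin is a strict local minimum.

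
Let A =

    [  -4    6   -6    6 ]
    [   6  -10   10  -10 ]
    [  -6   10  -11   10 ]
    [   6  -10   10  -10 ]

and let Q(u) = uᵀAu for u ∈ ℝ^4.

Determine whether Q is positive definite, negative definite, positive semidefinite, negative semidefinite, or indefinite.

Symmetric row and column elimination reduces A to a congruent diagonal form with pivots -4, -1, -1, 0.
Counting signs: 3 negative, 1 zero.
Hence Q is negative semidefinite.

negative semidefinite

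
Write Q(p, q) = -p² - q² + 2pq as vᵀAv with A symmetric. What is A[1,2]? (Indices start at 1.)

1

The coefficient of p·q in Q is 2. For a symmetric A this equals A[1,2] + A[2,1] = 2·A[1,2].
So A[1,2] = 2/2 = 1.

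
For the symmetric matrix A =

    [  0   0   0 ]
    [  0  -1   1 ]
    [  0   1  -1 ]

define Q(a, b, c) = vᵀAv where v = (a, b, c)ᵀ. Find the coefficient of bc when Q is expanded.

The coefficient of bc is A[2,3] + A[3,2] = 2·1 = 2.

2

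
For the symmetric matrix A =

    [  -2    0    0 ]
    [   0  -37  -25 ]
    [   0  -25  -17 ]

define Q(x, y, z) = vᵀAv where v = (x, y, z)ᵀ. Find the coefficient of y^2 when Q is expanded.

-37

The coefficient of y^2 is the diagonal entry A[2,2] = -37.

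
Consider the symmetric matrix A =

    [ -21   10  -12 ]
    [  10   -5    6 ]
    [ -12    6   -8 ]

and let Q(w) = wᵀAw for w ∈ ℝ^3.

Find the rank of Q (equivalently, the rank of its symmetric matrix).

Symmetric row and column elimination reduces A to a congruent diagonal form with pivots -21, -5/21, -4/5.
That gives 3 negative pivots.
The rank is the number of nonzero pivots: 3.

3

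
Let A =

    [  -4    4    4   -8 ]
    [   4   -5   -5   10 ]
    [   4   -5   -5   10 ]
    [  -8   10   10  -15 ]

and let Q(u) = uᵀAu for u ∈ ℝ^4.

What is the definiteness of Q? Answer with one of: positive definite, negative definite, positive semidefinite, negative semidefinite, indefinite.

Symmetric row and column elimination reduces A to a congruent diagonal form with pivots -4, -1, 0, 5.
So there are 1 positive, 2 negative, 1 zero pivots.
Hence Q is indefinite.

indefinite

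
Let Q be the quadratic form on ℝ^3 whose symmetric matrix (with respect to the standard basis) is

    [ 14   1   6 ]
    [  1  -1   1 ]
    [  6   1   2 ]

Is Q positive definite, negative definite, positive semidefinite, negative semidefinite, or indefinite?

Applying the same elementary operations to the rows and columns of A produces a congruent diagonal matrix with entries 14, -15/14, -4/15.
So there are 1 positive, 2 negative pivots.
Hence Q is indefinite.

indefinite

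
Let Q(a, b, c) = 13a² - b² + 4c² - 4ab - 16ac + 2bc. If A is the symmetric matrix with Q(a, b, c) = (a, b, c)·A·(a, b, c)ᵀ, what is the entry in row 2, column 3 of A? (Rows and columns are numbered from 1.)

The coefficient of b·c in Q is 2. For a symmetric A this equals A[2,3] + A[3,2] = 2·A[2,3].
So A[2,3] = 2/2 = 1.

1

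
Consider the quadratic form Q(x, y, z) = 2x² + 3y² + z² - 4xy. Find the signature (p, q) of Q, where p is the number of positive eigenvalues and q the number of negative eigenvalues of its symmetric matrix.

(3, 0)

The associated matrix is A = [[2, -2, 0], [-2, 3, 0], [0, 0, 1]].
An LDLᵀ factorisation of A has diagonal entries 2, 1, 1.
That gives 3 positive pivots.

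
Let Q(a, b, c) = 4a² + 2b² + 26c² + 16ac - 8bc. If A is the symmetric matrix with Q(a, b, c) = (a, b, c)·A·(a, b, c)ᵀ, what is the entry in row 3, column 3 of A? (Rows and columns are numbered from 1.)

26

The coefficient of c² in Q is 26, and that is exactly A[3,3].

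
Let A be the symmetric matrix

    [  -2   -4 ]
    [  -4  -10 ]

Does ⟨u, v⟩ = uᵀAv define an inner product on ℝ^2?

An LDLᵀ factorisation of A has diagonal entries -2, -2.
So there are 2 negative pivots.
Hence Q is negative definite.
⟨·,·⟩ is an inner product exactly when A is positive definite.

no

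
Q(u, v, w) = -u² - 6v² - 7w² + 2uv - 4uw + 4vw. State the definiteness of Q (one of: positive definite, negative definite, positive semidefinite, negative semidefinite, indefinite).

negative definite

The symmetric matrix of Q is A = [[-1, 1, -2], [1, -6, 2], [-2, 2, -7]].
Leading principal minors: Δ_1 = -1, Δ_2 = 5, Δ_3 = -15.
The signs alternate starting with Δ_1 < 0, so by Sylvester's criterion Q is negative definite.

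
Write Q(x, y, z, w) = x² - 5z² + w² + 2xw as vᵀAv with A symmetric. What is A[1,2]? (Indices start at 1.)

The coefficient of x·y in Q is 0. For a symmetric A this equals A[1,2] + A[2,1] = 2·A[1,2].
So A[1,2] = 0/2 = 0.

0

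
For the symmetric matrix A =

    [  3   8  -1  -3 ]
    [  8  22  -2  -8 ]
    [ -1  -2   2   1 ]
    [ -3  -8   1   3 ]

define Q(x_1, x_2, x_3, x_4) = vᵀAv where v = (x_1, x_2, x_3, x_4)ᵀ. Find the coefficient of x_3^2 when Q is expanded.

2

The coefficient of x_3^2 is the diagonal entry A[3,3] = 2.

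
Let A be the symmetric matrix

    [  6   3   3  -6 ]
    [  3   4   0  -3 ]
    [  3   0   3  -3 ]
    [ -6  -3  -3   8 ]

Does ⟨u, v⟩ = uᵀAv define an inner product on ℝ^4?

An LDLᵀ factorisation of A has diagonal entries 6, 5/2, 3/5, 2.
So there are 4 positive pivots.
Hence Q is positive definite.
⟨·,·⟩ is an inner product exactly when A is positive definite.

yes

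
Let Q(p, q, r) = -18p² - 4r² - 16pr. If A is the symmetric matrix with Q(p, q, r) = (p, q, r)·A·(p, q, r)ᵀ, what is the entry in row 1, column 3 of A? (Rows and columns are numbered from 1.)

The coefficient of p·r in Q is -16. For a symmetric A this equals A[1,3] + A[3,1] = 2·A[1,3].
So A[1,3] = -16/2 = -8.

-8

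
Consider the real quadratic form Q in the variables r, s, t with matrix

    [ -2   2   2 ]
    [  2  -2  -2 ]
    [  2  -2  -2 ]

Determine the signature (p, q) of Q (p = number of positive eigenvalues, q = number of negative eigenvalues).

(0, 1)

Symmetric row and column elimination reduces A to a congruent diagonal form with pivots -2, 0, 0.
So there are 1 negative, 2 zero pivots.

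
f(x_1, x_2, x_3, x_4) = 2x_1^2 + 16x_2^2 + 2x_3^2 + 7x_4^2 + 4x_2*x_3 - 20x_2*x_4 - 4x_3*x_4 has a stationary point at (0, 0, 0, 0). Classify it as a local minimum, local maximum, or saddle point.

The Hessian at the origin is H = [[4, 0, 0, 0], [0, 32, 4, -20], [0, 4, 4, -4], [0, -20, -4, 14]].
Row-reducing H symmetrically gives the diagonal entries 4, 32, 7/2, 6/7.
So there are 4 positive pivots.
H is positive definite, so the origin is a strict local minimum.

local minimum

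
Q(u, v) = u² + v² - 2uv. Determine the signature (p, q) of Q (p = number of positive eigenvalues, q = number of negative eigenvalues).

(1, 0)

The associated matrix is A = [[1, -1], [-1, 1]].
Congruent diagonalization of A (simultaneous row and column reduction) yields pivots 1, 0.
Counting signs: 1 positive, 1 zero.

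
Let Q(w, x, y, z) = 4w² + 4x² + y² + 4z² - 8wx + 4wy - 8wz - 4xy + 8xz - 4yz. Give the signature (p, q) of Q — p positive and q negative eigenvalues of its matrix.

Write A = [[4, -4, 2, -4], [-4, 4, -2, 4], [2, -2, 1, -2], [-4, 4, -2, 4]].
Applying the same elementary operations to the rows and columns of A produces a congruent diagonal matrix with entries 4, 0, 0, 0.
That gives 1 positive, 3 zero pivots.

(1, 0)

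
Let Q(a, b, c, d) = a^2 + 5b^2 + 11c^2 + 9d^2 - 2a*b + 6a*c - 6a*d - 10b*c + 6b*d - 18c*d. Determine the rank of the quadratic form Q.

The symmetric matrix is A = [[1, -1, 3, -3], [-1, 5, -5, 3], [3, -5, 11, -9], [-3, 3, -9, 9]].
Row-reducing A symmetrically gives the diagonal entries 1, 4, 1, 0.
That gives 3 positive, 1 zero pivots.
The rank is the number of nonzero pivots: 3.

3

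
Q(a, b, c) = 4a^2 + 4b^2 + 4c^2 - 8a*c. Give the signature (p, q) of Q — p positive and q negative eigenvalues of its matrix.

The symmetric matrix is A = [[4, 0, -4], [0, 4, 0], [-4, 0, 4]].
Symmetric row and column elimination reduces A to a congruent diagonal form with pivots 4, 4, 0.
That gives 2 positive, 1 zero pivots.

(2, 0)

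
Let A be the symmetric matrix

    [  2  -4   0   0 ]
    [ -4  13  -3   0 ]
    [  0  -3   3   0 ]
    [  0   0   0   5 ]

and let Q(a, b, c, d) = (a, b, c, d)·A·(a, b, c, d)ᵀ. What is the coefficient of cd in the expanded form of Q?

The coefficient of cd is A[3,4] + A[4,3] = 2·0 = 0.

0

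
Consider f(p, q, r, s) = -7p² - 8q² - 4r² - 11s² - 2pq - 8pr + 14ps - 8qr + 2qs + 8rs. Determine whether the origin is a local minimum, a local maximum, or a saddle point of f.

The Hessian at the origin is H = [[-14, -2, -8, 14], [-2, -16, -8, 2], [-8, -8, -8, 8], [14, 2, 8, -22]].
Congruent diagonalization of H (simultaneous row and column reduction) yields pivots -14, -110/7, -24/55, -8.
So there are 4 negative pivots.
H is negative definite, so the origin is a strict local maximum.

local maximum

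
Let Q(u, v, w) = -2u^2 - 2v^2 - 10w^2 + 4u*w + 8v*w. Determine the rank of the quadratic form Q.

Write A = [[-2, 0, 2], [0, -2, 4], [2, 4, -10]].
Applying the same elementary operations to the rows and columns of A produces a congruent diagonal matrix with entries -2, -2, 0.
So there are 2 negative, 1 zero pivots.
The rank is the number of nonzero pivots: 2.

2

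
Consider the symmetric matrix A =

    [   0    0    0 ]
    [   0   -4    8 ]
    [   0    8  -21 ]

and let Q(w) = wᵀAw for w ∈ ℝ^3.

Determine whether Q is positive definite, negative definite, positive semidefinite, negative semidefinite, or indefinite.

Row-reducing A symmetrically gives the diagonal entries 0, -4, -5.
That gives 2 negative, 1 zero pivots.
Hence Q is negative semidefinite.

negative semidefinite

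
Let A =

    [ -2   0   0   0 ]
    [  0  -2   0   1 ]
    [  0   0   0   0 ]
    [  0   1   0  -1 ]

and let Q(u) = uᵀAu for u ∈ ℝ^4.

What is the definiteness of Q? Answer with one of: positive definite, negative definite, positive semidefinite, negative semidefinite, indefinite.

Symmetric row and column elimination reduces A to a congruent diagonal form with pivots -2, -2, 0, -1/2.
So there are 3 negative, 1 zero pivots.
Hence Q is negative semidefinite.

negative semidefinite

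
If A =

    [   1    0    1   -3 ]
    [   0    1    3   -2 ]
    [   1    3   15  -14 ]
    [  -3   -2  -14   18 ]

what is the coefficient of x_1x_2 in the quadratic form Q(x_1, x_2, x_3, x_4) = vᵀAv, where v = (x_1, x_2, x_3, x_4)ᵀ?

0

The coefficient of x_1x_2 is A[1,2] + A[2,1] = 2·0 = 0.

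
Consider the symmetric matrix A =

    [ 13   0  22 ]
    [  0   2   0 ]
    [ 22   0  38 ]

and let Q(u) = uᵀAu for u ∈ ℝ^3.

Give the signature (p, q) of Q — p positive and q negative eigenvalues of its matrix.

Applying the same elementary operations to the rows and columns of A produces a congruent diagonal matrix with entries 13, 2, 10/13.
Counting signs: 3 positive.

(3, 0)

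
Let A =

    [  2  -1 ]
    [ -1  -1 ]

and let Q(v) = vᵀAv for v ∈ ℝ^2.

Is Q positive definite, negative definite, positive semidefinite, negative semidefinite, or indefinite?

indefinite

For the 2×2 matrix [[2, -1], [-1, -1]]: det = 2·-1 − (-1)² = -3, trace = 1.
det < 0 so the eigenvalues have opposite signs; the form is indefinite.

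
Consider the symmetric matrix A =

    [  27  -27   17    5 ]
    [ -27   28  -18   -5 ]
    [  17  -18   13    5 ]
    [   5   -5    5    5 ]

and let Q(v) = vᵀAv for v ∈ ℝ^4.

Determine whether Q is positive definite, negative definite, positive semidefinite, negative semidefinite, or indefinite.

positive definite

Leading principal minors: Δ_1 = 27, Δ_2 = 27, Δ_3 = 35, Δ_4 = 50.
All leading principal minors are positive, so by Sylvester's criterion Q is positive definite.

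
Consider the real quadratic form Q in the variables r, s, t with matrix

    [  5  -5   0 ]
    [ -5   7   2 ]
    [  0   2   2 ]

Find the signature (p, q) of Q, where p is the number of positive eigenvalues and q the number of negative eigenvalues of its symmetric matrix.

(2, 0)

Applying the same elementary operations to the rows and columns of A produces a congruent diagonal matrix with entries 5, 2, 0.
Counting signs: 2 positive, 1 zero.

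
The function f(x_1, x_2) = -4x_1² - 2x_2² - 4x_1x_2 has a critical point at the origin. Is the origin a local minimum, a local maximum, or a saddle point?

The Hessian at the origin is H = [[-8, -4], [-4, -4]].
det H = -8·-4 − (-4)² = 16 > 0 and H[1,1] = -8 < 0, so H is negative definite.
Therefore the origin is a local maximum.

local maximum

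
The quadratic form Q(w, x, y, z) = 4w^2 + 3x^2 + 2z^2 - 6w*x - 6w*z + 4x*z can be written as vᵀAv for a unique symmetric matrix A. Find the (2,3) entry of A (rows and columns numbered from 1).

The coefficient of x·y in Q is 0. For a symmetric A this equals A[2,3] + A[3,2] = 2·A[2,3].
So A[2,3] = 0/2 = 0.

0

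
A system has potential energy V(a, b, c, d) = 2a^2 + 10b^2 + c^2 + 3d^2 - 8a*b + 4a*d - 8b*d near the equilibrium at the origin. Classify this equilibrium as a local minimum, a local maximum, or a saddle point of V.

local minimum

The Hessian at the origin is H = [[4, -8, 0, 4], [-8, 20, 0, -8], [0, 0, 2, 0], [4, -8, 0, 6]].
Congruent diagonalization of H (simultaneous row and column reduction) yields pivots 4, 4, 2, 2.
So there are 4 positive pivots.
H is positive definite, so the origin is a strict local minimum.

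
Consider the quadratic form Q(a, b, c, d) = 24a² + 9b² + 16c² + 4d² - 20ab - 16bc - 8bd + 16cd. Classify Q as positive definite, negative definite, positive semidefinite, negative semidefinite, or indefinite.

positive semidefinite

The associated matrix is A = [[24, -10, 0, 0], [-10, 9, -8, -4], [0, -8, 16, 8], [0, -4, 8, 4]].
Congruent diagonalization of A (simultaneous row and column reduction) yields pivots 24, 29/6, 80/29, 0.
So there are 3 positive, 1 zero pivots.
Hence Q is positive semidefinite.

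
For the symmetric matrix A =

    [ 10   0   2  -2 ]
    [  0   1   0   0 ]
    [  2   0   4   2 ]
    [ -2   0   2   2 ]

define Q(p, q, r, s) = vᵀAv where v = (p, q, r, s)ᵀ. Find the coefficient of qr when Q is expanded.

The coefficient of qr is A[2,3] + A[3,2] = 2·0 = 0.

0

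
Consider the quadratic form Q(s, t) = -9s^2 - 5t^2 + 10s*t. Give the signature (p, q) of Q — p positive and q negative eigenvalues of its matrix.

The associated matrix is A = [[-9, 5], [5, -5]].
Row-reducing A symmetrically gives the diagonal entries -9, -20/9.
That gives 2 negative pivots.

(0, 2)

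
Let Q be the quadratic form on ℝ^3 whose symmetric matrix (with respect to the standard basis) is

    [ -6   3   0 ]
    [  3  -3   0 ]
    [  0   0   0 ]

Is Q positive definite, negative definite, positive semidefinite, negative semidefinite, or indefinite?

Symmetric row and column elimination reduces A to a congruent diagonal form with pivots -6, -3/2, 0.
So there are 2 negative, 1 zero pivots.
Hence Q is negative semidefinite.

negative semidefinite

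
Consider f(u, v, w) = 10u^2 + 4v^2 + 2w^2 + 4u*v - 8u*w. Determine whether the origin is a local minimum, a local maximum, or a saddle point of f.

local minimum

The Hessian at the origin is H = [[20, 4, -8], [4, 8, 0], [-8, 0, 4]].
Row-reducing H symmetrically gives the diagonal entries 20, 36/5, 4/9.
That gives 3 positive pivots.
H is positive definite, so the origin is a strict local minimum.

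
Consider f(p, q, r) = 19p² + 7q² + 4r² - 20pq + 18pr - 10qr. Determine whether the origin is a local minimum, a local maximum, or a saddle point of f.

saddle point

The Hessian at the origin is H = [[38, -20, 18], [-20, 14, -10], [18, -10, 8]].
Applying the same elementary operations to the rows and columns of H produces a congruent diagonal matrix with entries 38, 66/19, -20/33.
So there are 2 positive, 1 negative pivots.
H is indefinite, so the origin is a saddle point.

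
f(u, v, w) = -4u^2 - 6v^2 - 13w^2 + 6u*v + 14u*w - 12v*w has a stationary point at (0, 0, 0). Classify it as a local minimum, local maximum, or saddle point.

The Hessian at the origin is H = [[-8, 6, 14], [6, -12, -12], [14, -12, -26]].
Row-reducing H symmetrically gives the diagonal entries -8, -15/2, -6/5.
That gives 3 negative pivots.
H is negative definite, so the origin is a strict local maximum.

local maximum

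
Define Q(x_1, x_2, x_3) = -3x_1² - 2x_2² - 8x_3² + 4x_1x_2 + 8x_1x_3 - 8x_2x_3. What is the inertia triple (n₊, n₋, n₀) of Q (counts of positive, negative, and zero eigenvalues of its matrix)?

The associated matrix is A = [[-3, 2, 4], [2, -2, -4], [4, -4, -8]].
Congruent diagonalization of A (simultaneous row and column reduction) yields pivots -3, -2/3, 0.
That gives 2 negative, 1 zero pivots.

(0, 2, 1)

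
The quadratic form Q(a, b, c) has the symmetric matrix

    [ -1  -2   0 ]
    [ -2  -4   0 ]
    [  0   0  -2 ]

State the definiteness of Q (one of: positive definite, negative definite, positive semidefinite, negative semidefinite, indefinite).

Congruent diagonalization of A (simultaneous row and column reduction) yields pivots -1, 0, -2.
So there are 2 negative, 1 zero pivots.
Hence Q is negative semidefinite.

negative semidefinite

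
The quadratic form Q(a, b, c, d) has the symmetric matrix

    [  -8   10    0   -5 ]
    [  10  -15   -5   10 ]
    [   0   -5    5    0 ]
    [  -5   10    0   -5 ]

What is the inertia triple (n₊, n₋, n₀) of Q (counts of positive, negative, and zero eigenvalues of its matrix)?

(1, 2, 1)

Row-reducing A symmetrically gives the diagonal entries -8, -5/2, 15, 0.
Counting signs: 1 positive, 2 negative, 1 zero.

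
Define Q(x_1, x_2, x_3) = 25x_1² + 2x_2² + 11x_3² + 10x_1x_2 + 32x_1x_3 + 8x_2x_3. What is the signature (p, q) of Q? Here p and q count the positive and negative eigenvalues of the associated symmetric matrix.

The associated matrix is A = [[25, 5, 16], [5, 2, 4], [16, 4, 11]].
Row-reducing A symmetrically gives the diagonal entries 25, 1, 3/25.
So there are 3 positive pivots.

(3, 0)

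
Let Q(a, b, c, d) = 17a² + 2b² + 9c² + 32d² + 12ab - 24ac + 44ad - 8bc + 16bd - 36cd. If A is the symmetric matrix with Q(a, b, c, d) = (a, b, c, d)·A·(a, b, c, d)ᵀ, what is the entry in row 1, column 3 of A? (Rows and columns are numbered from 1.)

-12

The coefficient of a·c in Q is -24. For a symmetric A this equals A[1,3] + A[3,1] = 2·A[1,3].
So A[1,3] = -24/2 = -12.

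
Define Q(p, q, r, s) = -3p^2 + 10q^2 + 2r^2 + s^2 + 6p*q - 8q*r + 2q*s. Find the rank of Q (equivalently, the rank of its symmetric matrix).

The associated matrix is A = [[-3, 3, 0, 0], [3, 10, -4, 1], [0, -4, 2, 0], [0, 1, 0, 1]].
An LDLᵀ factorisation of A has diagonal entries -3, 13, 10/13, 4/5.
That gives 3 positive, 1 negative pivots.
The rank is the number of nonzero pivots: 4.

4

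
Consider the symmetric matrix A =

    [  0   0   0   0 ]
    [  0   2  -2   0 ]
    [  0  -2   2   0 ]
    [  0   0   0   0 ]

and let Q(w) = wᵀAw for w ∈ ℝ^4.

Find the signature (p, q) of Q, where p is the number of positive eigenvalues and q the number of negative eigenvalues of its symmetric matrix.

(1, 0)

Congruent diagonalization of A (simultaneous row and column reduction) yields pivots 0, 2, 0, 0.
So there are 1 positive, 3 zero pivots.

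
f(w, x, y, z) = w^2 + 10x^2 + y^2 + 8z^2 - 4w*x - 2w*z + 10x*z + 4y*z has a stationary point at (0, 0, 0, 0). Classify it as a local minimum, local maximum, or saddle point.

local minimum

The Hessian at the origin is H = [[2, -4, 0, -2], [-4, 20, 0, 10], [0, 0, 2, 4], [-2, 10, 4, 16]].
Applying the same elementary operations to the rows and columns of H produces a congruent diagonal matrix with entries 2, 12, 2, 3.
So there are 4 positive pivots.
H is positive definite, so the origin is a strict local minimum.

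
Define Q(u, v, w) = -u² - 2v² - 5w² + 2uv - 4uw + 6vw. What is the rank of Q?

Write A = [[-1, 1, -2], [1, -2, 3], [-2, 3, -5]].
Applying the same elementary operations to the rows and columns of A produces a congruent diagonal matrix with entries -1, -1, 0.
Counting signs: 2 negative, 1 zero.
The rank is the number of nonzero pivots: 2.

2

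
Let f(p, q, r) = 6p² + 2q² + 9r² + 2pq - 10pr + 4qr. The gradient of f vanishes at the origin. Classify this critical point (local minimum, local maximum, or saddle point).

local minimum

The Hessian at the origin is H = [[12, 2, -10], [2, 4, 4], [-10, 4, 18]].
Applying the same elementary operations to the rows and columns of H produces a congruent diagonal matrix with entries 12, 11/3, 10/11.
So there are 3 positive pivots.
H is positive definite, so the origin is a strict local minimum.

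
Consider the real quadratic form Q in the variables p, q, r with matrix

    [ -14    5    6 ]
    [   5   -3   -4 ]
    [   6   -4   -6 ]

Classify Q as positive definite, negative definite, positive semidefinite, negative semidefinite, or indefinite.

Leading principal minors: Δ_1 = -14, Δ_2 = 17, Δ_3 = -10.
The signs alternate starting with Δ_1 < 0, so by Sylvester's criterion Q is negative definite.

negative definite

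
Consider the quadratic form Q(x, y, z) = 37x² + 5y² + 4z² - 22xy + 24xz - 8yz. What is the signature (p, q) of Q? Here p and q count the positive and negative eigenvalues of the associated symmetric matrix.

(2, 0)

Write A = [[37, -11, 12], [-11, 5, -4], [12, -4, 4]].
Row-reducing A symmetrically gives the diagonal entries 37, 64/37, 0.
That gives 2 positive, 1 zero pivots.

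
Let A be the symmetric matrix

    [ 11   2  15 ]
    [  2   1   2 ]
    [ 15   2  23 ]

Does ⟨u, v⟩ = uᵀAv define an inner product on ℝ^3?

yes

Leading principal minors: Δ_1 = 11, Δ_2 = 7, Δ_3 = 12.
All leading principal minors are positive, so by Sylvester's criterion Q is positive definite.
⟨·,·⟩ is an inner product exactly when A is positive definite.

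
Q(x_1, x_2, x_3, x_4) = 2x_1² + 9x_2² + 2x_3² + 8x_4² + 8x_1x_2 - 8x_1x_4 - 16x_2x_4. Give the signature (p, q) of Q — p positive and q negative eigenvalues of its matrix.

(3, 0)

Write A = [[2, 4, 0, -4], [4, 9, 0, -8], [0, 0, 2, 0], [-4, -8, 0, 8]].
Congruent diagonalization of A (simultaneous row and column reduction) yields pivots 2, 1, 2, 0.
That gives 3 positive, 1 zero pivots.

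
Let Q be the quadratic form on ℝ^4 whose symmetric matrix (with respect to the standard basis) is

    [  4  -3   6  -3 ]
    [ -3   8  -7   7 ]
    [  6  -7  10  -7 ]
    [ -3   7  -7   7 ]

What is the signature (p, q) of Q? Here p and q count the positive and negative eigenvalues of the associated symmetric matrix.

(3, 1)

Applying the same elementary operations to the rows and columns of A produces a congruent diagonal matrix with entries 4, 23/4, -2/23, 3.
Counting signs: 3 positive, 1 negative.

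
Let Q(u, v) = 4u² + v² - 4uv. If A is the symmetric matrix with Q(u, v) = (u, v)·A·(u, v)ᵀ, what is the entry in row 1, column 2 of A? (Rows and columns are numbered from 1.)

-2

The coefficient of u·v in Q is -4. For a symmetric A this equals A[1,2] + A[2,1] = 2·A[1,2].
So A[1,2] = -4/2 = -2.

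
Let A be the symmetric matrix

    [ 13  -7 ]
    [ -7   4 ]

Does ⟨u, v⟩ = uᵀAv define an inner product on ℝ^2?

yes

Leading principal minors: Δ_1 = 13, Δ_2 = 3.
All leading principal minors are positive, so by Sylvester's criterion Q is positive definite.
⟨·,·⟩ is an inner product exactly when A is positive definite.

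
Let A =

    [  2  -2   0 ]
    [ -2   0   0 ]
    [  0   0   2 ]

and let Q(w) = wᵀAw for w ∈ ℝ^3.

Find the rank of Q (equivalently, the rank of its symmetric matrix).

Congruent diagonalization of A (simultaneous row and column reduction) yields pivots 2, -2, 2.
Counting signs: 2 positive, 1 negative.
The rank is the number of nonzero pivots: 3.

3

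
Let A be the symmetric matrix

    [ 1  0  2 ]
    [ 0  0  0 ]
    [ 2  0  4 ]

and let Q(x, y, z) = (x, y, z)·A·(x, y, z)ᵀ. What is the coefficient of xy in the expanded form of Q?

0

The coefficient of xy is A[1,2] + A[2,1] = 2·0 = 0.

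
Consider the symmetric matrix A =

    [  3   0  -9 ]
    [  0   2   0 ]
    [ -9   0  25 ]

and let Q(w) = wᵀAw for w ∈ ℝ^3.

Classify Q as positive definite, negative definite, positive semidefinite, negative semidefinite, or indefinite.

An LDLᵀ factorisation of A has diagonal entries 3, 2, -2.
That gives 2 positive, 1 negative pivots.
Hence Q is indefinite.

indefinite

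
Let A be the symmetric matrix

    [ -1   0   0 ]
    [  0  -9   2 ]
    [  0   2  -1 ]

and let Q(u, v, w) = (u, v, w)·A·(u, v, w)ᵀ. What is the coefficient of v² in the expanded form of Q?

-9

The coefficient of v² is the diagonal entry A[2,2] = -9.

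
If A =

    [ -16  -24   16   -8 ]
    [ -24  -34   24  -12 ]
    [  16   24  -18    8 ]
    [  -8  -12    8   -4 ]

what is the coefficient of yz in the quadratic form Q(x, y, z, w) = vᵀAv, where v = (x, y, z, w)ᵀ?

The coefficient of yz is A[2,3] + A[3,2] = 2·24 = 48.

48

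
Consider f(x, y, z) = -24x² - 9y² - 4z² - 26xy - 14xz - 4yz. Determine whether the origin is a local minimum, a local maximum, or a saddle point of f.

local maximum

The Hessian at the origin is H = [[-48, -26, -14], [-26, -18, -4], [-14, -4, -8]].
Congruent diagonalization of H (simultaneous row and column reduction) yields pivots -48, -47/12, -30/47.
So there are 3 negative pivots.
H is negative definite, so the origin is a strict local maximum.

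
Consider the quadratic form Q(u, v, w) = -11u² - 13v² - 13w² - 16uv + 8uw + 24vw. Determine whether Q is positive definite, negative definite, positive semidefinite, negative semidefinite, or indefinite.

negative definite

The symmetric matrix of Q is A = [[-11, -8, 4], [-8, -13, 12], [4, 12, -13]].
Leading principal minors: Δ_1 = -11, Δ_2 = 79, Δ_3 = -3.
The signs alternate starting with Δ_1 < 0, so by Sylvester's criterion Q is negative definite.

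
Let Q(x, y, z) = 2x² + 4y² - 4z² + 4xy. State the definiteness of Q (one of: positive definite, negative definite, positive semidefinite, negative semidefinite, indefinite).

The associated matrix is A = [[2, 2, 0], [2, 4, 0], [0, 0, -4]].
An LDLᵀ factorisation of A has diagonal entries 2, 2, -4.
Counting signs: 2 positive, 1 negative.
Hence Q is indefinite.

indefinite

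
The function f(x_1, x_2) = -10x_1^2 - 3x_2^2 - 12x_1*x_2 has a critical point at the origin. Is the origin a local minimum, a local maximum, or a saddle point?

The Hessian at the origin is H = [[-20, -12], [-12, -6]].
det H = -20·-6 − (-12)² = -24 < 0, so H is indefinite.
Therefore the origin is a saddle point.

saddle point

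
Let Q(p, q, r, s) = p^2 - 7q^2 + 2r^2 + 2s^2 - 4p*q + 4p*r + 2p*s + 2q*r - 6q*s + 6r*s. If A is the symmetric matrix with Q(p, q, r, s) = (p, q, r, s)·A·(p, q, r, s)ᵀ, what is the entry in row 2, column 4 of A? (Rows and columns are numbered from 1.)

-3

The coefficient of q·s in Q is -6. For a symmetric A this equals A[2,4] + A[4,2] = 2·A[2,4].
So A[2,4] = -6/2 = -3.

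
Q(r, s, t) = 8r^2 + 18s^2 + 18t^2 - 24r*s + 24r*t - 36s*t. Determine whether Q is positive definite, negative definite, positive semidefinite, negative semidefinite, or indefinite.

Write A = [[8, -12, 12], [-12, 18, -18], [12, -18, 18]].
Applying the same elementary operations to the rows and columns of A produces a congruent diagonal matrix with entries 8, 0, 0.
Counting signs: 1 positive, 2 zero.
Hence Q is positive semidefinite.

positive semidefinite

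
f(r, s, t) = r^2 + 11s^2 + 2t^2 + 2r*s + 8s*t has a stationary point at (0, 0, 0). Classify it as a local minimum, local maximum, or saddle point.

The Hessian at the origin is H = [[2, 2, 0], [2, 22, 8], [0, 8, 4]].
An LDLᵀ factorisation of H has diagonal entries 2, 20, 4/5.
So there are 3 positive pivots.
H is positive definite, so the origin is a strict local minimum.

local minimum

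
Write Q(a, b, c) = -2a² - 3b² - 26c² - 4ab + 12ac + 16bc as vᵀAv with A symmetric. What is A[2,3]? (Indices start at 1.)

The coefficient of b·c in Q is 16. For a symmetric A this equals A[2,3] + A[3,2] = 2·A[2,3].
So A[2,3] = 16/2 = 8.

8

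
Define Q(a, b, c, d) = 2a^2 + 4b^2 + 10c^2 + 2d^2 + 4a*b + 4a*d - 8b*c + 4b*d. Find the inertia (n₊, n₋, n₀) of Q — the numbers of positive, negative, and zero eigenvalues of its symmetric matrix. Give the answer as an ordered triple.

(3, 0, 1)

The symmetric matrix is A = [[2, 2, 0, 2], [2, 4, -4, 2], [0, -4, 10, 0], [2, 2, 0, 2]].
Symmetric row and column elimination reduces A to a congruent diagonal form with pivots 2, 2, 2, 0.
That gives 3 positive, 1 zero pivots.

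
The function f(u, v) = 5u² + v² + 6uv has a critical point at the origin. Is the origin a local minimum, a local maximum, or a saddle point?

The Hessian at the origin is H = [[10, 6], [6, 2]].
det H = 10·2 − (6)² = -16 < 0, so H is indefinite.
Therefore the origin is a saddle point.

saddle point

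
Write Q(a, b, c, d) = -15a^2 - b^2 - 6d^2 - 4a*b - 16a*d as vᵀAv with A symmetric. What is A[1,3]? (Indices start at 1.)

0

The coefficient of a·c in Q is 0. For a symmetric A this equals A[1,3] + A[3,1] = 2·A[1,3].
So A[1,3] = 0/2 = 0.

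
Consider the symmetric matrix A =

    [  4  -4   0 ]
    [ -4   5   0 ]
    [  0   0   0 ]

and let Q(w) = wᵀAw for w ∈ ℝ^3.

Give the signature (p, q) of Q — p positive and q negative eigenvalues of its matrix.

Symmetric row and column elimination reduces A to a congruent diagonal form with pivots 4, 1, 0.
So there are 2 positive, 1 zero pivots.

(2, 0)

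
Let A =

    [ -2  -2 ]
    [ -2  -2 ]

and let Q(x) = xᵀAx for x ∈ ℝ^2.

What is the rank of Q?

1

Congruent diagonalization of A (simultaneous row and column reduction) yields pivots -2, 0.
So there are 1 negative, 1 zero pivots.
The rank is the number of nonzero pivots: 1.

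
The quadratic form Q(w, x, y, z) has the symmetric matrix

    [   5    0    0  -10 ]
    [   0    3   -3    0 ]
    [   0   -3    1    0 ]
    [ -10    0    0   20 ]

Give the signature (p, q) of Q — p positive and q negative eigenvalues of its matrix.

(2, 1)

Congruent diagonalization of A (simultaneous row and column reduction) yields pivots 5, 3, -2, 0.
That gives 2 positive, 1 negative, 1 zero pivots.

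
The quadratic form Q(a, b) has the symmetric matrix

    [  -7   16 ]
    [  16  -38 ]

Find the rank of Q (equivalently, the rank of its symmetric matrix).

2

Row-reducing A symmetrically gives the diagonal entries -7, -10/7.
Counting signs: 2 negative.
The rank is the number of nonzero pivots: 2.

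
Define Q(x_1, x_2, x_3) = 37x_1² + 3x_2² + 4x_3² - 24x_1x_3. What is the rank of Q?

3

Write A = [[37, 0, -12], [0, 3, 0], [-12, 0, 4]].
Row-reducing A symmetrically gives the diagonal entries 37, 3, 4/37.
Counting signs: 3 positive.
The rank is the number of nonzero pivots: 3.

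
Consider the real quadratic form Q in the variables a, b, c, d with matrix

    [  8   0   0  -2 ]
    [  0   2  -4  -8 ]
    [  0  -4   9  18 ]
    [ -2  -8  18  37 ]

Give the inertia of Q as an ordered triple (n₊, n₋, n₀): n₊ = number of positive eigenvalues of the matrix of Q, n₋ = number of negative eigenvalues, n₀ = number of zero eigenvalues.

An LDLᵀ factorisation of A has diagonal entries 8, 2, 1, 1/2.
So there are 4 positive pivots.

(4, 0, 0)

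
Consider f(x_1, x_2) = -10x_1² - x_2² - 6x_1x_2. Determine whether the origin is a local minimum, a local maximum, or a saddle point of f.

The Hessian at the origin is H = [[-20, -6], [-6, -2]].
det H = -20·-2 − (-6)² = 4 > 0 and H[1,1] = -20 < 0, so H is negative definite.
Therefore the origin is a local maximum.

local maximum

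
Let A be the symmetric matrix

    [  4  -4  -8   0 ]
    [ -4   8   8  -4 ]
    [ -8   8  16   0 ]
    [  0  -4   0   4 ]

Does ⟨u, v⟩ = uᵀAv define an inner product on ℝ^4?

no

Symmetric row and column elimination reduces A to a congruent diagonal form with pivots 4, 4, 0, 0.
So there are 2 positive, 2 zero pivots.
Hence Q is positive semidefinite.
⟨·,·⟩ is an inner product exactly when A is positive definite.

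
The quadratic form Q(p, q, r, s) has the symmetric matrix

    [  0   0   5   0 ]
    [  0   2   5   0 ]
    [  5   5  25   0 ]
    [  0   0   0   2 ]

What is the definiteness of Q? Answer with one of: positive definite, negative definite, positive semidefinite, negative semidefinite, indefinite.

indefinite

A is congruent to a diagonal matrix with 3 positive, 1 negative and 0 zero entries, so Q is indefinite.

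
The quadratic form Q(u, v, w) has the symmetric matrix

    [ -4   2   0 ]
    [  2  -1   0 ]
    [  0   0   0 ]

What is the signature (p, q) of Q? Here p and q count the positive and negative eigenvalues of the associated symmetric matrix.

Congruent diagonalization of A (simultaneous row and column reduction) yields pivots -4, 0, 0.
Counting signs: 1 negative, 2 zero.

(0, 1)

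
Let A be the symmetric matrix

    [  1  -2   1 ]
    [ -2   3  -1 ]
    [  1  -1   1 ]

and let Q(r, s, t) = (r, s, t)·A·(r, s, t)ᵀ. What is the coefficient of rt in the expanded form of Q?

The coefficient of rt is A[1,3] + A[3,1] = 2·1 = 2.

2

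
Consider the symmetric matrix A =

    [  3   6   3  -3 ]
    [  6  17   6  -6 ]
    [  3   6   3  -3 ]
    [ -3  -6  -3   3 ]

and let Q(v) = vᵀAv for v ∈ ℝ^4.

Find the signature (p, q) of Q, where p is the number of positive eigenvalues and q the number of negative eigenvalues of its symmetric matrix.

Symmetric row and column elimination reduces A to a congruent diagonal form with pivots 3, 5, 0, 0.
So there are 2 positive, 2 zero pivots.

(2, 0)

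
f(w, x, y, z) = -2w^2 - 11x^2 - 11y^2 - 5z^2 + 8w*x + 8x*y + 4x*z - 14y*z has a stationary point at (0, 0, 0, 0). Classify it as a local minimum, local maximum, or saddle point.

local maximum

The Hessian at the origin is H = [[-4, 8, 0, 0], [8, -22, 8, 4], [0, 8, -22, -14], [0, 4, -14, -10]].
Symmetric row and column elimination reduces H to a congruent diagonal form with pivots -4, -6, -34/3, -12/17.
Counting signs: 4 negative.
H is negative definite, so the origin is a strict local maximum.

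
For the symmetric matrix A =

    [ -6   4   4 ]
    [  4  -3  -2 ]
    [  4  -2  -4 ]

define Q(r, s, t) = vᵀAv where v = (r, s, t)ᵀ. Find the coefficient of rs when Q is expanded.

The coefficient of rs is A[1,2] + A[2,1] = 2·4 = 8.

8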